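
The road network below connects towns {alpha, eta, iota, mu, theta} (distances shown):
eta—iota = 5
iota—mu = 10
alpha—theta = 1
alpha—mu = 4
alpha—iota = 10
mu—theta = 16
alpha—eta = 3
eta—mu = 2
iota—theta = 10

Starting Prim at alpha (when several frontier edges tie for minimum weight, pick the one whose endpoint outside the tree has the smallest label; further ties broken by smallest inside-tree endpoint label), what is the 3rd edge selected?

Prim, starting at alpha.
Step 1: frontier [alpha—theta 1, alpha—eta 3, alpha—mu 4, alpha—iota 10] → take alpha—theta (1); add theta.
Step 2: frontier [alpha—eta 3, alpha—mu 4, alpha—iota 10, iota—theta 10, mu—theta 16] → take alpha—eta (3); add eta.
Step 3: frontier [alpha—mu 4, alpha—iota 10, eta—mu 2, eta—iota 5, iota—theta 10, mu—theta 16] → take eta—mu (2); add mu.
Step 4: frontier [alpha—iota 10, eta—iota 5, iota—mu 10, iota—theta 10] → take eta—iota (5); add iota.
The 3rd edge added is eta—mu.

eta-mu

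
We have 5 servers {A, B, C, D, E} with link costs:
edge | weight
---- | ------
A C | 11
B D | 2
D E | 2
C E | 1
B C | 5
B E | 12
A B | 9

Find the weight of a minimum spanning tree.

14

Grow the tree from C using Prim:
Step 1: frontier [C E 1, B C 5, A C 11] → take C E (1); add E.
Step 2: frontier [B C 5, A C 11, D E 2, B E 12] → take D E (2); add D.
Step 3: frontier [B C 5, A C 11, B D 2, B E 12] → take B D (2); add B.
Step 4: frontier [A B 9, A C 11] → take A B (9); add A.
MST edges: C E, D E, B D, A B; total weight 1+2+2+9 = 14.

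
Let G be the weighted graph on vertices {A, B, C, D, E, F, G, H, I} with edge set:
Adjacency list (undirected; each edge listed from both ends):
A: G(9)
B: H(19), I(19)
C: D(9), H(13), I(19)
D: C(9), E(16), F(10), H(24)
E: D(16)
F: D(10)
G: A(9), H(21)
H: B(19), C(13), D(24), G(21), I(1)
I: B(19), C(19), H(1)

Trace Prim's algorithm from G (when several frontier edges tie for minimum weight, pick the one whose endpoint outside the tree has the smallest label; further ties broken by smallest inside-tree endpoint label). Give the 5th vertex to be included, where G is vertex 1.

C

Prim's algorithm from G:
Step 1: cheapest edge leaving the tree is A G (9); add A.
Step 2: cheapest edge leaving the tree is G H (21); add H.
Step 3: cheapest edge leaving the tree is H I (1); add I.
Step 4: cheapest edge leaving the tree is C H (13); add C.
Step 5: cheapest edge leaving the tree is C D (9); add D.
Step 6: cheapest edge leaving the tree is D F (10); add F.
Step 7: cheapest edge leaving the tree is D E (16); add E.
Step 8: cheapest edge leaving the tree is B H (19); add B.
Vertex order: G, A, H, I, C, D, F, E, B. The 5th vertex is C.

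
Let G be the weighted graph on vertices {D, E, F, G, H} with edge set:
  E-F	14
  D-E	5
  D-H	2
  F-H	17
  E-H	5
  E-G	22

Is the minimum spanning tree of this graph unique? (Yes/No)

Kruskal's algorithm — process edges by increasing weight (ties by edge label):
D-H (2): add — endpoints in different components.
D-E (5): add — endpoints in different components.
E-H (5): skip — E and H already connected.
E-F (14): add — endpoints in different components.
F-H (17): skip — F and H already connected.
E-G (22): add — endpoints in different components.
Non-tree edge E-H has weight 5, equal to the heaviest edge on its tree cycle — swapping gives another MST of the same weight. Not unique.

No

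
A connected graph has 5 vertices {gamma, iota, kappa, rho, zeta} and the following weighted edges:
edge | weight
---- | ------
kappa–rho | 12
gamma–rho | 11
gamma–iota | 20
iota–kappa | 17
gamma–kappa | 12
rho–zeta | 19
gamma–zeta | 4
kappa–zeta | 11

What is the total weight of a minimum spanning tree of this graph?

Grow the tree from zeta using Prim:
Step 1: frontier [gamma–zeta 4, kappa–zeta 11, rho–zeta 19] → take gamma–zeta (4); add gamma.
Step 2: frontier [gamma–rho 11, gamma–kappa 12, gamma–iota 20, kappa–zeta 11, rho–zeta 19] → take kappa–zeta (11); add kappa.
Step 3: frontier [gamma–rho 11, gamma–iota 20, kappa–rho 12, iota–kappa 17, rho–zeta 19] → take gamma–rho (11); add rho.
Step 4: frontier [gamma–iota 20, iota–kappa 17] → take iota–kappa (17); add iota.
MST edges: gamma–zeta, kappa–zeta, gamma–rho, iota–kappa; total weight 4+11+11+17 = 43.

43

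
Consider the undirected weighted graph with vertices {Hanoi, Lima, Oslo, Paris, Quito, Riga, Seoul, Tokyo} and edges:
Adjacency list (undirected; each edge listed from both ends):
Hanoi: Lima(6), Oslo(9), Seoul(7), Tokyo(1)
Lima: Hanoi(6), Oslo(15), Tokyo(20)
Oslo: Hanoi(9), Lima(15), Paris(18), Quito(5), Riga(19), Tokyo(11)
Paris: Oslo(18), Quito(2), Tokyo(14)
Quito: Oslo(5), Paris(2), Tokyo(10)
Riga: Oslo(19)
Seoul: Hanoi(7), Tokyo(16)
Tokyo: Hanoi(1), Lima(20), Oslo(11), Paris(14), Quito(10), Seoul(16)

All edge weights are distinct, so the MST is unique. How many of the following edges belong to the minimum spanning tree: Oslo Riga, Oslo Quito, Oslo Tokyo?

2

Sort edges by weight, then run Kruskal:
Hanoi Tokyo (1): add — endpoints in different components.
Paris Quito (2): add — endpoints in different components.
Oslo Quito (5): add — endpoints in different components.
Hanoi Lima (6): add — endpoints in different components.
Hanoi Seoul (7): add — endpoints in different components.
Hanoi Oslo (9): add — endpoints in different components.
Quito Tokyo (10): skip — Tokyo and Quito already connected.
Oslo Tokyo (11): skip — Oslo and Tokyo already connected.
Paris Tokyo (14): skip — Tokyo and Paris already connected.
Lima Oslo (15): skip — Oslo and Lima already connected.
Seoul Tokyo (16): skip — Seoul and Tokyo already connected.
Oslo Paris (18): skip — Oslo and Paris already connected.
Oslo Riga (19): add — endpoints in different components.
MST edge set: {Hanoi Tokyo, Paris Quito, Oslo Quito, Hanoi Lima, Hanoi Seoul, Hanoi Oslo, Oslo Riga}.
Of the listed edges, {Oslo Riga, Oslo Quito} are in the MST → 2.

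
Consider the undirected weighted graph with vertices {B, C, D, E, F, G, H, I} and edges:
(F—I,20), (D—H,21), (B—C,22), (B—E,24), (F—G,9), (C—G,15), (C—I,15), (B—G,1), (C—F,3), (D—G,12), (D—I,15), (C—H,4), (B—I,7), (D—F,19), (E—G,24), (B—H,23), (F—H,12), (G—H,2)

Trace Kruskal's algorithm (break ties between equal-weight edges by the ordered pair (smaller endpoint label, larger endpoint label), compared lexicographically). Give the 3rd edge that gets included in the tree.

C-F

Kruskal: consider edges lightest-first.
B—G (1): add — endpoints in different components.
G—H (2): add — endpoints in different components.
C—F (3): add — endpoints in different components.
C—H (4): add — endpoints in different components.
B—I (7): add — endpoints in different components.
F—G (9): skip — F and G already connected.
D—G (12): add — endpoints in different components.
F—H (12): skip — F and H already connected.
C—G (15): skip — C and G already connected.
C—I (15): skip — C and I already connected.
D—I (15): skip — D and I already connected.
D—F (19): skip — D and F already connected.
F—I (20): skip — F and I already connected.
D—H (21): skip — D and H already connected.
B—C (22): skip — B and C already connected.
B—H (23): skip — B and H already connected.
B—E (24): add — endpoints in different components.
The 3rd edge added is C—F.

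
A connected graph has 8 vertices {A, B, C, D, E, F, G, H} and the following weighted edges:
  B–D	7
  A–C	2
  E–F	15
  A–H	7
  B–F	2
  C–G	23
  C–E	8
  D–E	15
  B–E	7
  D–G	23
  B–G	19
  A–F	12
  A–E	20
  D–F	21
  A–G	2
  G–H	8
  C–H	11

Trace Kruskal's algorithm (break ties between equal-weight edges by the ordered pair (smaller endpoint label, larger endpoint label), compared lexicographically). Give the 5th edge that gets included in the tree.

Kruskal's algorithm — process edges by increasing weight (ties by edge label):
A–C (2): add — endpoints in different components.
A–G (2): add — endpoints in different components.
B–F (2): add — endpoints in different components.
A–H (7): add — endpoints in different components.
B–D (7): add — endpoints in different components.
B–E (7): add — endpoints in different components.
C–E (8): add — endpoints in different components.
The 5th edge added is B–D.

B-D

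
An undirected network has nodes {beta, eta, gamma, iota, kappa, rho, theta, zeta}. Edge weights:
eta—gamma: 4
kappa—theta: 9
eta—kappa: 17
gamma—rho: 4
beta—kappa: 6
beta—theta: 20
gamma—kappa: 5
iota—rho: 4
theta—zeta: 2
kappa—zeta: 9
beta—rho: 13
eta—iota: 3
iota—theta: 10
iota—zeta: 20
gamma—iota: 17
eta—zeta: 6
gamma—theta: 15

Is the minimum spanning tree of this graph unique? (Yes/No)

No

Kruskal's algorithm — process edges by increasing weight (ties by edge label):
theta—zeta (2): add — endpoints in different components.
eta—iota (3): add — endpoints in different components.
eta—gamma (4): add — endpoints in different components.
gamma—rho (4): add — endpoints in different components.
iota—rho (4): skip — rho and iota already connected.
gamma—kappa (5): add — endpoints in different components.
beta—kappa (6): add — endpoints in different components.
eta—zeta (6): add — endpoints in different components.
Non-tree edge iota—rho has weight 4, equal to the heaviest edge on its tree cycle — swapping gives another MST of the same weight. Not unique.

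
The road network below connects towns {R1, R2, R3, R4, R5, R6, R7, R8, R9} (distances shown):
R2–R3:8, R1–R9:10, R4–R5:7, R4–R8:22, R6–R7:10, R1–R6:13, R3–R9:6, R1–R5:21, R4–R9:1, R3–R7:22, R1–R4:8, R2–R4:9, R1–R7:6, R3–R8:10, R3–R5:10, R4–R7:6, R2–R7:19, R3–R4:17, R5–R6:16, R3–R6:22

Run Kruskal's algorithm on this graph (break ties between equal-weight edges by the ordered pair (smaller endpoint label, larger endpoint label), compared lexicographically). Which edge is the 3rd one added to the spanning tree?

R3-R9

Kruskal: consider edges lightest-first.
R4–R9 (1): add — endpoints in different components.
R1–R7 (6): add — endpoints in different components.
R3–R9 (6): add — endpoints in different components.
R4–R7 (6): add — endpoints in different components.
R4–R5 (7): add — endpoints in different components.
R1–R4 (8): skip — R4 and R1 already connected.
R2–R3 (8): add — endpoints in different components.
R2–R4 (9): skip — R2 and R4 already connected.
R1–R9 (10): skip — R9 and R1 already connected.
R3–R5 (10): skip — R3 and R5 already connected.
R3–R8 (10): add — endpoints in different components.
R6–R7 (10): add — endpoints in different components.
The 3rd edge added is R3–R9.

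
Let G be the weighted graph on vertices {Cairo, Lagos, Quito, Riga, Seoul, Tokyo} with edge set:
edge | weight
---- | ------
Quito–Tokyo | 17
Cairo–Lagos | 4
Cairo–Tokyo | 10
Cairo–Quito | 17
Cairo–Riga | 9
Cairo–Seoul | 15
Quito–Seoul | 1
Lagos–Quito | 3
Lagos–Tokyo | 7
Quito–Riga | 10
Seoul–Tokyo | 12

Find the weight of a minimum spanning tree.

Kruskal: consider edges lightest-first.
Quito–Seoul (1): add. Components now {Tokyo} {Cairo} {Riga} {Quito,Seoul} {Lagos}
Lagos–Quito (3): add. Components now {Tokyo} {Cairo} {Riga} {Lagos,Quito,Seoul}
Cairo–Lagos (4): add. Components now {Tokyo} {Cairo,Lagos,Quito,Seoul} {Riga}
Lagos–Tokyo (7): add. Components now {Cairo,Lagos,Quito,Seoul,Tokyo} {Riga}
Cairo–Riga (9): add. Components now {Cairo,Lagos,Quito,Riga,Seoul,Tokyo}
MST edges: Quito–Seoul, Lagos–Quito, Cairo–Lagos, Lagos–Tokyo, Cairo–Riga; total weight 1+3+4+7+9 = 24.

24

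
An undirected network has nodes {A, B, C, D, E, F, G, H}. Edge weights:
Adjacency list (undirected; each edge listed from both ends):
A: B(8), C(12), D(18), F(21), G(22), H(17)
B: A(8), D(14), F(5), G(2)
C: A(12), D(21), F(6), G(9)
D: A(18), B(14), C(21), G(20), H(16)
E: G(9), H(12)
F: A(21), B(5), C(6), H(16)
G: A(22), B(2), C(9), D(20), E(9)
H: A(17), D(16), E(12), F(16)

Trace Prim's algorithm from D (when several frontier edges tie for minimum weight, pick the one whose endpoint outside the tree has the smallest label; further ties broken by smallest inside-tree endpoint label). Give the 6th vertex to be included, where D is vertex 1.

Prim's algorithm from D:
Step 1: cheapest edge leaving the tree is B–D (14); add B.
Step 2: cheapest edge leaving the tree is B–G (2); add G.
Step 3: cheapest edge leaving the tree is B–F (5); add F.
Step 4: cheapest edge leaving the tree is C–F (6); add C.
Step 5: cheapest edge leaving the tree is A–B (8); add A.
Step 6: cheapest edge leaving the tree is E–G (9); add E.
Step 7: cheapest edge leaving the tree is E–H (12); add H.
Vertex order: D, B, G, F, C, A, E, H. The 6th vertex is A.

A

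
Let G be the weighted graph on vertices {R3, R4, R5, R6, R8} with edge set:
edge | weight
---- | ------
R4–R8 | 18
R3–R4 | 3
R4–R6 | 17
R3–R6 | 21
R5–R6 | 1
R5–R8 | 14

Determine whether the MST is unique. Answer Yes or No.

Yes

Kruskal: consider edges lightest-first.
R5–R6 (1): add. Components now {R5,R6} {R8} {R3} {R4}
R3–R4 (3): add. Components now {R5,R6} {R8} {R3,R4}
R5–R8 (14): add. Components now {R5,R6,R8} {R3,R4}
R4–R6 (17): add. Components now {R3,R4,R5,R6,R8}
Every non-tree edge has weight strictly greater than the heaviest edge on the tree path between its endpoints, so the MST is unique.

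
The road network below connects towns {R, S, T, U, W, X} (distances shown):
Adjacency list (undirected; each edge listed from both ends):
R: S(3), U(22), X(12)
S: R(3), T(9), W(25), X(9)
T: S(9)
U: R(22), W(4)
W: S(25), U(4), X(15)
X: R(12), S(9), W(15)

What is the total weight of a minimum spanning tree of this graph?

Kruskal's algorithm — process edges by increasing weight (ties by edge label):
R–S (3): add. Components now {U} {W} {R,S} {T} {X}
U–W (4): add. Components now {U,W} {R,S} {T} {X}
S–T (9): add. Components now {U,W} {R,S,T} {X}
S–X (9): add. Components now {U,W} {R,S,T,X}
R–X (12): skip — R and X already connected.
W–X (15): add. Components now {R,S,T,U,W,X}
MST edges: R–S, U–W, S–T, S–X, W–X; total weight 3+4+9+9+15 = 40.

40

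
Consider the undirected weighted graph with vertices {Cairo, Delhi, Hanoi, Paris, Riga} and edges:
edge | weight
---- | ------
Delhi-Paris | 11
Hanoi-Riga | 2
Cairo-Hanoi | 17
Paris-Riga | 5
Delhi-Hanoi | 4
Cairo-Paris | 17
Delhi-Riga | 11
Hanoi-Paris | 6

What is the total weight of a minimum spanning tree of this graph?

Kruskal's algorithm — process edges by increasing weight (ties by edge label):
Hanoi-Riga (2): add. Components now {Paris} {Hanoi,Riga} {Cairo} {Delhi}
Delhi-Hanoi (4): add. Components now {Paris} {Delhi,Hanoi,Riga} {Cairo}
Paris-Riga (5): add. Components now {Delhi,Hanoi,Paris,Riga} {Cairo}
Hanoi-Paris (6): skip — Paris and Hanoi already connected.
Delhi-Paris (11): skip — Paris and Delhi already connected.
Delhi-Riga (11): skip — Riga and Delhi already connected.
Cairo-Hanoi (17): add. Components now {Cairo,Delhi,Hanoi,Paris,Riga}
MST edges: Hanoi-Riga, Delhi-Hanoi, Paris-Riga, Cairo-Hanoi; total weight 2+4+5+17 = 28.

28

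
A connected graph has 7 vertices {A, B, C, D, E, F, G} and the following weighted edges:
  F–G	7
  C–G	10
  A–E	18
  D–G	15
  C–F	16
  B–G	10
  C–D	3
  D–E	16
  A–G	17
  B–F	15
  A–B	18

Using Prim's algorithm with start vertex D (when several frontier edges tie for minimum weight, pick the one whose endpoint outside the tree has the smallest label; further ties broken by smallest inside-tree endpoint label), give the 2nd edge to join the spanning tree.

Prim, starting at D.
Step 1: frontier [C–D 3, D–G 15, D–E 16] → take C–D (3); add C.
Step 2: frontier [C–G 10, C–F 16, D–G 15, D–E 16] → take C–G (10); add G.
Step 3: frontier [C–F 16, D–E 16, F–G 7, B–G 10, A–G 17] → take F–G (7); add F.
Step 4: frontier [D–E 16, B–F 15, B–G 10, A–G 17] → take B–G (10); add B.
Step 5: frontier [A–B 18, D–E 16, A–G 17] → take D–E (16); add E.
Step 6: frontier [A–B 18, A–E 18, A–G 17] → take A–G (17); add A.
The 2nd edge added is C–G.

C-G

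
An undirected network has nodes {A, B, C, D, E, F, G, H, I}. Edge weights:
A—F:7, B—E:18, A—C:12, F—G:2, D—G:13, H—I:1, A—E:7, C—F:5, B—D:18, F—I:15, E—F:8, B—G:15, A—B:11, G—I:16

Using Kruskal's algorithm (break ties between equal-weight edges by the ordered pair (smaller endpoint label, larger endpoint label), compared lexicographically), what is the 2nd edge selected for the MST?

Kruskal's algorithm — process edges by increasing weight (ties by edge label):
H—I (1): add — endpoints in different components.
F—G (2): add — endpoints in different components.
C—F (5): add — endpoints in different components.
A—E (7): add — endpoints in different components.
A—F (7): add — endpoints in different components.
E—F (8): skip — E and F already connected.
A—B (11): add — endpoints in different components.
A—C (12): skip — A and C already connected.
D—G (13): add — endpoints in different components.
B—G (15): skip — B and G already connected.
F—I (15): add — endpoints in different components.
The 2nd edge added is F—G.

F-G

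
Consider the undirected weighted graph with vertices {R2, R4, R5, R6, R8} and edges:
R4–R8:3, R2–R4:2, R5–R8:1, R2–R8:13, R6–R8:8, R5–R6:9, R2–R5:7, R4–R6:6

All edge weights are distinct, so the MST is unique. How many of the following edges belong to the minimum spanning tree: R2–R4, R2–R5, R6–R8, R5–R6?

Kruskal: consider edges lightest-first.
R5–R8 (1): add. Components now {R5,R8} {R2} {R6} {R4}
R2–R4 (2): add. Components now {R5,R8} {R2,R4} {R6}
R4–R8 (3): add. Components now {R2,R4,R5,R8} {R6}
R4–R6 (6): add. Components now {R2,R4,R5,R6,R8}
MST edge set: {R5–R8, R2–R4, R4–R8, R4–R6}.
Of the listed edges, {R2–R4} are in the MST → 1.

1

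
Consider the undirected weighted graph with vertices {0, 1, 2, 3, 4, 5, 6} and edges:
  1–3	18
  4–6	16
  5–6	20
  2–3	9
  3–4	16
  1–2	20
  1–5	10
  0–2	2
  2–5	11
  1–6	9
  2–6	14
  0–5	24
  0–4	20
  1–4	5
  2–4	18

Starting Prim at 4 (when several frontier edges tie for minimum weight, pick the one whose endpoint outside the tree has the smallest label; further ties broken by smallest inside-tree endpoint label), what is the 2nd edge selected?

1-6

Grow the tree from 4 using Prim:
Step 1: cheapest edge leaving the tree is 1–4 (5); add 1.
Step 2: cheapest edge leaving the tree is 1–6 (9); add 6.
Step 3: cheapest edge leaving the tree is 1–5 (10); add 5.
Step 4: cheapest edge leaving the tree is 2–5 (11); add 2.
Step 5: cheapest edge leaving the tree is 0–2 (2); add 0.
Step 6: cheapest edge leaving the tree is 2–3 (9); add 3.
The 2nd edge added is 1–6.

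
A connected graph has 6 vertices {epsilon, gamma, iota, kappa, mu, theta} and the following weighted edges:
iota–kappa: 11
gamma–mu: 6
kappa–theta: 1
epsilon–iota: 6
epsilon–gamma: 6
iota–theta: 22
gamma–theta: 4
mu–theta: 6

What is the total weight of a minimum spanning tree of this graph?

Prim, starting at mu.
Step 1: frontier [gamma–mu 6, mu–theta 6] → take gamma–mu (6); add gamma.
Step 2: frontier [gamma–theta 4, epsilon–gamma 6, mu–theta 6] → take gamma–theta (4); add theta.
Step 3: frontier [epsilon–gamma 6, kappa–theta 1, iota–theta 22] → take kappa–theta (1); add kappa.
Step 4: frontier [epsilon–gamma 6, iota–kappa 11, iota–theta 22] → take epsilon–gamma (6); add epsilon.
Step 5: frontier [epsilon–iota 6, iota–kappa 11, iota–theta 22] → take epsilon–iota (6); add iota.
MST edges: gamma–mu, gamma–theta, kappa–theta, epsilon–gamma, epsilon–iota; total weight 6+4+1+6+6 = 23.

23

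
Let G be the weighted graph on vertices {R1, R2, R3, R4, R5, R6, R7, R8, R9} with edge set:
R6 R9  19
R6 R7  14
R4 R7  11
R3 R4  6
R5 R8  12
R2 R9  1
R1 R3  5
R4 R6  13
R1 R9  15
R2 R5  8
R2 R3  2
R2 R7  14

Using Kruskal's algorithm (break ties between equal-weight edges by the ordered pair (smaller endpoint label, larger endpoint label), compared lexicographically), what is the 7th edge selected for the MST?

R5-R8

Kruskal's algorithm — process edges by increasing weight (ties by edge label):
R2 R9 (1): add — endpoints in different components.
R2 R3 (2): add — endpoints in different components.
R1 R3 (5): add — endpoints in different components.
R3 R4 (6): add — endpoints in different components.
R2 R5 (8): add — endpoints in different components.
R4 R7 (11): add — endpoints in different components.
R5 R8 (12): add — endpoints in different components.
R4 R6 (13): add — endpoints in different components.
The 7th edge added is R5 R8.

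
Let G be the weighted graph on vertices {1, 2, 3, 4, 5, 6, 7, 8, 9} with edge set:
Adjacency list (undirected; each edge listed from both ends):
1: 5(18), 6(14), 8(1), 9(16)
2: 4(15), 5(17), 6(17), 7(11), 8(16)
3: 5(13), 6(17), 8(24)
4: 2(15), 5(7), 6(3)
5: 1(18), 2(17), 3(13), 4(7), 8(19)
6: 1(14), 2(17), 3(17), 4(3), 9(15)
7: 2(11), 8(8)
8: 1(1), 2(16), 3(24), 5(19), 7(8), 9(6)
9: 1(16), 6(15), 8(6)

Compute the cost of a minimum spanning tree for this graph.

Prim's algorithm from 8:
Step 1: cheapest edge leaving the tree is 1–8 (1); add 1.
Step 2: cheapest edge leaving the tree is 8–9 (6); add 9.
Step 3: cheapest edge leaving the tree is 7–8 (8); add 7.
Step 4: cheapest edge leaving the tree is 2–7 (11); add 2.
Step 5: cheapest edge leaving the tree is 1–6 (14); add 6.
Step 6: cheapest edge leaving the tree is 4–6 (3); add 4.
Step 7: cheapest edge leaving the tree is 4–5 (7); add 5.
Step 8: cheapest edge leaving the tree is 3–5 (13); add 3.
MST edges: 1–8, 8–9, 7–8, 2–7, 1–6, 4–6, 4–5, 3–5; total weight 1+6+8+11+14+3+7+13 = 63.

63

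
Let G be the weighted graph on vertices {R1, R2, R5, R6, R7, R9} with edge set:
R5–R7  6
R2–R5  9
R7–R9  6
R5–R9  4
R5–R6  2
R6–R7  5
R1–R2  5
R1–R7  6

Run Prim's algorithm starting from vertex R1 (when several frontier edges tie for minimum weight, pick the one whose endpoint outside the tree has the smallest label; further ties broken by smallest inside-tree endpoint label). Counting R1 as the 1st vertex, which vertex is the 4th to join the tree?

R6

Grow the tree from R1 using Prim:
Step 1: cheapest edge leaving the tree is R1–R2 (5); add R2.
Step 2: cheapest edge leaving the tree is R1–R7 (6); add R7.
Step 3: cheapest edge leaving the tree is R6–R7 (5); add R6.
Step 4: cheapest edge leaving the tree is R5–R6 (2); add R5.
Step 5: cheapest edge leaving the tree is R5–R9 (4); add R9.
Vertex order: R1, R2, R7, R6, R5, R9. The 4th vertex is R6.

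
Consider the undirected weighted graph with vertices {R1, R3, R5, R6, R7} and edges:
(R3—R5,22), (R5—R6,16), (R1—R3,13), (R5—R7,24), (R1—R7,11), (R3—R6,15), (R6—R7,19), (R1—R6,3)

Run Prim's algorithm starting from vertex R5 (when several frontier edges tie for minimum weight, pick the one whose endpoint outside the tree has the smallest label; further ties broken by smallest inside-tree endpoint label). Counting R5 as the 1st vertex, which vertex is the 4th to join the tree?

R7

Prim's algorithm from R5:
Step 1: cheapest edge leaving the tree is R5—R6 (16); add R6.
Step 2: cheapest edge leaving the tree is R1—R6 (3); add R1.
Step 3: cheapest edge leaving the tree is R1—R7 (11); add R7.
Step 4: cheapest edge leaving the tree is R1—R3 (13); add R3.
Vertex order: R5, R6, R1, R7, R3. The 4th vertex is R7.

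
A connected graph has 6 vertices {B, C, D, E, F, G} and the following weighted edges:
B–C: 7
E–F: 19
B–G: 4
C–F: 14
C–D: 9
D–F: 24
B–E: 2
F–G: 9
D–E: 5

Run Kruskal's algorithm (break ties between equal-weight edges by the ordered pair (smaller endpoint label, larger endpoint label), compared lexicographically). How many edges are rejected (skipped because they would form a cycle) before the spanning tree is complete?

Sort edges by weight, then run Kruskal:
B–E (2): add — endpoints in different components.
B–G (4): add — endpoints in different components.
D–E (5): add — endpoints in different components.
B–C (7): add — endpoints in different components.
C–D (9): skip — C and D already connected.
F–G (9): add — endpoints in different components.
Edges rejected before the tree was complete: 1.

1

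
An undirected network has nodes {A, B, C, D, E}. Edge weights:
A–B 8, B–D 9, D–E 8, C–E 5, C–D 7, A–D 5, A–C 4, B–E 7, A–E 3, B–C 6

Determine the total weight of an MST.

18

Prim's algorithm from D:
Step 1: frontier [A–D 5, C–D 7, D–E 8, B–D 9] → take A–D (5); add A.
Step 2: frontier [A–E 3, A–C 4, A–B 8, C–D 7, D–E 8, B–D 9] → take A–E (3); add E.
Step 3: frontier [A–C 4, A–B 8, C–D 7, B–D 9, C–E 5, B–E 7] → take A–C (4); add C.
Step 4: frontier [A–B 8, B–C 6, B–D 9, B–E 7] → take B–C (6); add B.
MST edges: A–D, A–E, A–C, B–C; total weight 5+3+4+6 = 18.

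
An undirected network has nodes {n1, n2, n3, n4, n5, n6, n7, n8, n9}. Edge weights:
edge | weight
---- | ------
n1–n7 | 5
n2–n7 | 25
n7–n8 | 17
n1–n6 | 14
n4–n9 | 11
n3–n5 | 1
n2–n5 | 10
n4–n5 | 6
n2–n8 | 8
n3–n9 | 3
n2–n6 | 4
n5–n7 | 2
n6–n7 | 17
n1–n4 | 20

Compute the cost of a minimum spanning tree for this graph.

Kruskal's algorithm — process edges by increasing weight (ties by edge label):
n3–n5 (1): add — endpoints in different components.
n5–n7 (2): add — endpoints in different components.
n3–n9 (3): add — endpoints in different components.
n2–n6 (4): add — endpoints in different components.
n1–n7 (5): add — endpoints in different components.
n4–n5 (6): add — endpoints in different components.
n2–n8 (8): add — endpoints in different components.
n2–n5 (10): add — endpoints in different components.
MST edges: n3–n5, n5–n7, n3–n9, n2–n6, n1–n7, n4–n5, n2–n8, n2–n5; total weight 1+2+3+4+5+6+8+10 = 39.

39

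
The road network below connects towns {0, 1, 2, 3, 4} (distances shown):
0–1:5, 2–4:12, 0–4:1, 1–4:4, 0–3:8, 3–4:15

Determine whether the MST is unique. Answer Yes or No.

Kruskal: consider edges lightest-first.
0–4 (1): add — endpoints in different components.
1–4 (4): add — endpoints in different components.
0–1 (5): skip — 0 and 1 already connected.
0–3 (8): add — endpoints in different components.
2–4 (12): add — endpoints in different components.
Every non-tree edge has weight strictly greater than the heaviest edge on the tree path between its endpoints, so the MST is unique.

Yes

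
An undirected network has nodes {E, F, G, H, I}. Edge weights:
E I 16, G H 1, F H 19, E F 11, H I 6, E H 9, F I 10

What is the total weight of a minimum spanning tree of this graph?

Prim's algorithm from G:
Step 1: frontier [G H 1] → take G H (1); add H.
Step 2: frontier [H I 6, E H 9, F H 19] → take H I (6); add I.
Step 3: frontier [E H 9, F H 19, F I 10, E I 16] → take E H (9); add E.
Step 4: frontier [E F 11, F H 19, F I 10] → take F I (10); add F.
MST edges: G H, H I, E H, F I; total weight 1+6+9+10 = 26.

26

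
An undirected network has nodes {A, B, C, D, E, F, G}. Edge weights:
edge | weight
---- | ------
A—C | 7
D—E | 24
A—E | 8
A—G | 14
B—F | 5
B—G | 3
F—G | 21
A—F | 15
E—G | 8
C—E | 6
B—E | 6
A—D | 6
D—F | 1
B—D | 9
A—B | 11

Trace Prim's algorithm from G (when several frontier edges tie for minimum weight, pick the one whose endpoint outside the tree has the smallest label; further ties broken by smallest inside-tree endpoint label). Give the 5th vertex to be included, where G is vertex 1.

Prim, starting at G.
Step 1: cheapest edge leaving the tree is B—G (3); add B.
Step 2: cheapest edge leaving the tree is B—F (5); add F.
Step 3: cheapest edge leaving the tree is D—F (1); add D.
Step 4: cheapest edge leaving the tree is A—D (6); add A.
Step 5: cheapest edge leaving the tree is B—E (6); add E.
Step 6: cheapest edge leaving the tree is C—E (6); add C.
Vertex order: G, B, F, D, A, E, C. The 5th vertex is A.

A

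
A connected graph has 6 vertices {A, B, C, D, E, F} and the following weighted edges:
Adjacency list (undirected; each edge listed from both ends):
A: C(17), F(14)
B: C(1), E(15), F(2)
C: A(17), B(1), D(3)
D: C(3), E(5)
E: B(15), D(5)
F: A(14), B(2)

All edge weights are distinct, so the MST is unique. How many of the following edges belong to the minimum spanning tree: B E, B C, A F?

2

Kruskal: consider edges lightest-first.
B C (1): add. Components now {A} {B,C} {D} {E} {F}
B F (2): add. Components now {A} {B,C,F} {D} {E}
C D (3): add. Components now {A} {B,C,D,F} {E}
D E (5): add. Components now {A} {B,C,D,E,F}
A F (14): add. Components now {A,B,C,D,E,F}
MST edge set: {B C, B F, C D, D E, A F}.
Of the listed edges, {B C, A F} are in the MST → 2.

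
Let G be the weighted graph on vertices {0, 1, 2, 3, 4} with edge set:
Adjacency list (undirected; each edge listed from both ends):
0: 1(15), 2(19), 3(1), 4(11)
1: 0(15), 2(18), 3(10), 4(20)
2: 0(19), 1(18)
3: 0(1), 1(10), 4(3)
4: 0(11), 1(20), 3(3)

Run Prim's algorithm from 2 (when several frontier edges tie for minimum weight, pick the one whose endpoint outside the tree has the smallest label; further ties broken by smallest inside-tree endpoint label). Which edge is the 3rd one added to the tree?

Grow the tree from 2 using Prim:
Step 1: frontier [1 2 18, 0 2 19] → take 1 2 (18); add 1.
Step 2: frontier [1 3 10, 0 1 15, 1 4 20, 0 2 19] → take 1 3 (10); add 3.
Step 3: frontier [0 1 15, 1 4 20, 0 2 19, 0 3 1, 3 4 3] → take 0 3 (1); add 0.
Step 4: frontier [0 4 11, 1 4 20, 3 4 3] → take 3 4 (3); add 4.
The 3rd edge added is 0 3.

0-3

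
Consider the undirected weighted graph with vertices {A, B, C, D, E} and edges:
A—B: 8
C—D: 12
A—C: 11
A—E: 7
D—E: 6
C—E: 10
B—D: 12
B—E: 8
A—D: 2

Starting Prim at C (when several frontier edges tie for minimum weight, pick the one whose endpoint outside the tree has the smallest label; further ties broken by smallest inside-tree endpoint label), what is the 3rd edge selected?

A-D

Prim, starting at C.
Step 1: cheapest edge leaving the tree is C—E (10); add E.
Step 2: cheapest edge leaving the tree is D—E (6); add D.
Step 3: cheapest edge leaving the tree is A—D (2); add A.
Step 4: cheapest edge leaving the tree is A—B (8); add B.
The 3rd edge added is A—D.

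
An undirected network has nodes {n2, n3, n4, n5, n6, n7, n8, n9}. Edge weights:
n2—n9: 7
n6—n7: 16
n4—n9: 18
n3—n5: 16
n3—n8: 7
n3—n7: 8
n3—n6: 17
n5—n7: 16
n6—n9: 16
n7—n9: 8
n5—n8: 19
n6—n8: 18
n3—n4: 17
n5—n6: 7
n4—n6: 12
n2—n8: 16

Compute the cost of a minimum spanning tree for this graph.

65

Prim, starting at n3.
Step 1: cheapest edge leaving the tree is n3—n8 (7); add n8.
Step 2: cheapest edge leaving the tree is n3—n7 (8); add n7.
Step 3: cheapest edge leaving the tree is n7—n9 (8); add n9.
Step 4: cheapest edge leaving the tree is n2—n9 (7); add n2.
Step 5: cheapest edge leaving the tree is n3—n5 (16); add n5.
Step 6: cheapest edge leaving the tree is n5—n6 (7); add n6.
Step 7: cheapest edge leaving the tree is n4—n6 (12); add n4.
MST edges: n3—n8, n3—n7, n7—n9, n2—n9, n3—n5, n5—n6, n4—n6; total weight 7+8+8+7+16+7+12 = 65.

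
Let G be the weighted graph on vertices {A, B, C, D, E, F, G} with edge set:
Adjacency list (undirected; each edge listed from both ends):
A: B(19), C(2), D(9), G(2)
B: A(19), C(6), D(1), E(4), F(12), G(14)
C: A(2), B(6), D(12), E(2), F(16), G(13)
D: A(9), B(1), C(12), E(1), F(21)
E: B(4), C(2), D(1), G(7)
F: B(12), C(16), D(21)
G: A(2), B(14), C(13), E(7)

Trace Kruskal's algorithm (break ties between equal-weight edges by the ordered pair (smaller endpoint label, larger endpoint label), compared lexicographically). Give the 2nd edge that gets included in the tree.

Kruskal: consider edges lightest-first.
B D (1): add. Components now {A} {B,D} {C} {E} {F} {G}
D E (1): add. Components now {A} {B,D,E} {C} {F} {G}
A C (2): add. Components now {A,C} {B,D,E} {F} {G}
A G (2): add. Components now {A,C,G} {B,D,E} {F}
C E (2): add. Components now {A,B,C,D,E,G} {F}
B E (4): skip — B and E already connected.
B C (6): skip — B and C already connected.
E G (7): skip — E and G already connected.
A D (9): skip — A and D already connected.
B F (12): add. Components now {A,B,C,D,E,F,G}
The 2nd edge added is D E.

D-E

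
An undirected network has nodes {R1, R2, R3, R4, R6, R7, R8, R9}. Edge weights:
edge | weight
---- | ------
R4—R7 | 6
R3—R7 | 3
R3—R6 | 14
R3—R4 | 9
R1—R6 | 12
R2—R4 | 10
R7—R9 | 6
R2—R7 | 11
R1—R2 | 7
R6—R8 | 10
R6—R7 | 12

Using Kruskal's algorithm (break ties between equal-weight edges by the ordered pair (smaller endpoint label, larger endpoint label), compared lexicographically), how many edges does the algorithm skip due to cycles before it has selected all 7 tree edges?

2

Kruskal's algorithm — process edges by increasing weight (ties by edge label):
R3—R7 (3): add — endpoints in different components.
R4—R7 (6): add — endpoints in different components.
R7—R9 (6): add — endpoints in different components.
R1—R2 (7): add — endpoints in different components.
R3—R4 (9): skip — R4 and R3 already connected.
R2—R4 (10): add — endpoints in different components.
R6—R8 (10): add — endpoints in different components.
R2—R7 (11): skip — R7 and R2 already connected.
R1—R6 (12): add — endpoints in different components.
Edges rejected before the tree was complete: 2.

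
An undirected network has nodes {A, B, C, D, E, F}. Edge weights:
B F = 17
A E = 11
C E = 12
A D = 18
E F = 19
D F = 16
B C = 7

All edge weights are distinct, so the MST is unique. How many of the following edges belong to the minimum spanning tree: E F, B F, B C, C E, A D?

3

Sort edges by weight, then run Kruskal:
B C (7): add. Components now {A} {B,C} {D} {E} {F}
A E (11): add. Components now {A,E} {B,C} {D} {F}
C E (12): add. Components now {A,B,C,E} {D} {F}
D F (16): add. Components now {A,B,C,E} {D,F}
B F (17): add. Components now {A,B,C,D,E,F}
MST edge set: {B C, A E, C E, D F, B F}.
Of the listed edges, {B F, B C, C E} are in the MST → 3.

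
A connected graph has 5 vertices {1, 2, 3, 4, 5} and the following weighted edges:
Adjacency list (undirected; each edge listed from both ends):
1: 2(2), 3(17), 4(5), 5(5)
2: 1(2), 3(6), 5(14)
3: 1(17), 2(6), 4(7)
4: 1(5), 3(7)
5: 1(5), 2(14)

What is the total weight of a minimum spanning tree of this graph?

Kruskal: consider edges lightest-first.
1–2 (2): add. Components now {1,2} {3} {4} {5}
1–4 (5): add. Components now {1,2,4} {3} {5}
1–5 (5): add. Components now {1,2,4,5} {3}
2–3 (6): add. Components now {1,2,3,4,5}
MST edges: 1–2, 1–4, 1–5, 2–3; total weight 2+5+5+6 = 18.

18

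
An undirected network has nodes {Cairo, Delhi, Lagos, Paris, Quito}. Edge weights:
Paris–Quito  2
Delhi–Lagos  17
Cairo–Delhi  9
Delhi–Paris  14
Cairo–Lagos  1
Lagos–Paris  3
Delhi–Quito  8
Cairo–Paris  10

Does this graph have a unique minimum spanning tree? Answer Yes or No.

Sort edges by weight, then run Kruskal:
Cairo–Lagos (1): add. Components now {Delhi} {Cairo,Lagos} {Paris} {Quito}
Paris–Quito (2): add. Components now {Delhi} {Cairo,Lagos} {Paris,Quito}
Lagos–Paris (3): add. Components now {Delhi} {Cairo,Lagos,Paris,Quito}
Delhi–Quito (8): add. Components now {Cairo,Delhi,Lagos,Paris,Quito}
Every non-tree edge has weight strictly greater than the heaviest edge on the tree path between its endpoints, so the MST is unique.

Yes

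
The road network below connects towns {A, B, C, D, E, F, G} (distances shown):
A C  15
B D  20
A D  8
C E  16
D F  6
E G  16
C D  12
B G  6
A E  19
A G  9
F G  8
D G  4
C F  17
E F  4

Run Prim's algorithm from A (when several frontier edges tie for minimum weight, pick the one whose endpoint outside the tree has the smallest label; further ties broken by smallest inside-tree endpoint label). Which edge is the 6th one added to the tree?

C-D

Prim's algorithm from A:
Step 1: frontier [A D 8, A G 9, A C 15, A E 19] → take A D (8); add D.
Step 2: frontier [A G 9, A C 15, A E 19, D G 4, D F 6, C D 12, B D 20] → take D G (4); add G.
Step 3: frontier [A C 15, A E 19, D F 6, C D 12, B D 20, B G 6, F G 8, E G 16] → take B G (6); add B.
Step 4: frontier [A C 15, A E 19, D F 6, C D 12, F G 8, E G 16] → take D F (6); add F.
Step 5: frontier [A C 15, A E 19, C D 12, E F 4, C F 17, E G 16] → take E F (4); add E.
Step 6: frontier [A C 15, C D 12, C E 16, C F 17] → take C D (12); add C.
The 6th edge added is C D.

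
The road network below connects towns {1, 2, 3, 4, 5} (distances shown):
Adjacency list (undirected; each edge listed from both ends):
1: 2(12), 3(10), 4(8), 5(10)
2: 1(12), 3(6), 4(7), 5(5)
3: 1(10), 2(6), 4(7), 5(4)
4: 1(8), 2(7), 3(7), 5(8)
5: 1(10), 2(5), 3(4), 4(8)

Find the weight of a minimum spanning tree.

24

Kruskal's algorithm — process edges by increasing weight (ties by edge label):
3 5 (4): add. Components now {1} {2} {3,5} {4}
2 5 (5): add. Components now {1} {2,3,5} {4}
2 3 (6): skip — 2 and 3 already connected.
2 4 (7): add. Components now {1} {2,3,4,5}
3 4 (7): skip — 3 and 4 already connected.
1 4 (8): add. Components now {1,2,3,4,5}
MST edges: 3 5, 2 5, 2 4, 1 4; total weight 4+5+7+8 = 24.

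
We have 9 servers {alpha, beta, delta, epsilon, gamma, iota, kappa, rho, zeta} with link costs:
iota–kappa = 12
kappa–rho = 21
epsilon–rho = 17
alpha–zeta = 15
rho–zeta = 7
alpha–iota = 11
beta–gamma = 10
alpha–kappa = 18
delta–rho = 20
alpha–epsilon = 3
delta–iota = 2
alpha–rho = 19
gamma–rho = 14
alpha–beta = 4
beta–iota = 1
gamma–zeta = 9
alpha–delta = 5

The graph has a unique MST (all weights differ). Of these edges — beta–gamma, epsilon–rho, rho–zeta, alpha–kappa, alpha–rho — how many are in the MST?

2

Kruskal: consider edges lightest-first.
beta–iota (1): add — endpoints in different components.
delta–iota (2): add — endpoints in different components.
alpha–epsilon (3): add — endpoints in different components.
alpha–beta (4): add — endpoints in different components.
alpha–delta (5): skip — delta and alpha already connected.
rho–zeta (7): add — endpoints in different components.
gamma–zeta (9): add — endpoints in different components.
beta–gamma (10): add — endpoints in different components.
alpha–iota (11): skip — iota and alpha already connected.
iota–kappa (12): add — endpoints in different components.
MST edge set: {beta–iota, delta–iota, alpha–epsilon, alpha–beta, rho–zeta, gamma–zeta, beta–gamma, iota–kappa}.
Of the listed edges, {beta–gamma, rho–zeta} are in the MST → 2.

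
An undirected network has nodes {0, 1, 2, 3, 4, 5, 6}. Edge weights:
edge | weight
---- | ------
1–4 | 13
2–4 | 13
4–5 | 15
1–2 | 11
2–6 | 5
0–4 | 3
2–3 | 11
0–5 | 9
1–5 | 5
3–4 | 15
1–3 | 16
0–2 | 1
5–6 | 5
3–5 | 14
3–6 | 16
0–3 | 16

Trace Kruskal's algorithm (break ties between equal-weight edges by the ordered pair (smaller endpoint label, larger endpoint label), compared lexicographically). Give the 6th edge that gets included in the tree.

Kruskal's algorithm — process edges by increasing weight (ties by edge label):
0–2 (1): add — endpoints in different components.
0–4 (3): add — endpoints in different components.
1–5 (5): add — endpoints in different components.
2–6 (5): add — endpoints in different components.
5–6 (5): add — endpoints in different components.
0–5 (9): skip — 0 and 5 already connected.
1–2 (11): skip — 1 and 2 already connected.
2–3 (11): add — endpoints in different components.
The 6th edge added is 2–3.

2-3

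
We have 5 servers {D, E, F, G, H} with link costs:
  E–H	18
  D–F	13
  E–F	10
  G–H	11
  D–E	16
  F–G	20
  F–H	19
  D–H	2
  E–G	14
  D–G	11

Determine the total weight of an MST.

Kruskal's algorithm — process edges by increasing weight (ties by edge label):
D–H (2): add — endpoints in different components.
E–F (10): add — endpoints in different components.
D–G (11): add — endpoints in different components.
G–H (11): skip — G and H already connected.
D–F (13): add — endpoints in different components.
MST edges: D–H, E–F, D–G, D–F; total weight 2+10+11+13 = 36.

36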